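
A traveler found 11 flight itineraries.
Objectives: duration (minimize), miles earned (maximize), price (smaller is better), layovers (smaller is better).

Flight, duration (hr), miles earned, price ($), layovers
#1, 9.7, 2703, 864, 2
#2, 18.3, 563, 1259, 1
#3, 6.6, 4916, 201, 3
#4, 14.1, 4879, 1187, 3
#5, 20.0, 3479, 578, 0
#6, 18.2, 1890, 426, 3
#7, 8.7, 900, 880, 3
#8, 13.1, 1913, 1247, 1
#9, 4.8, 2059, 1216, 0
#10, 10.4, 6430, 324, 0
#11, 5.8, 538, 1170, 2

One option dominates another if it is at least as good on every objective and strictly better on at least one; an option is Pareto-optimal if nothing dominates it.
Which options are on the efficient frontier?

#1, #3, #9, #10, #11

#1: not dominated.
#2: dominated by #8 (duration 13.1≤18.3, miles earned 1913≥563, price 1247≤1259, layovers 1≤1).
#3: not dominated (best price).
#4: dominated by #3 (duration 6.6≤14.1, miles earned 4916≥4879, price 201≤1187, layovers 3≤3).
#5: dominated by #10 (duration 10.4≤20.0, miles earned 6430≥3479, price 324≤578, layovers 0≤0).
#6: dominated by #3 (duration 6.6≤18.2, miles earned 4916≥1890, price 201≤426, layovers 3≤3).
#7: dominated by #3 (duration 6.6≤8.7, miles earned 4916≥900, price 201≤880, layovers 3≤3).
#8: dominated by #9 (duration 4.8≤13.1, miles earned 2059≥1913, price 1216≤1247, layovers 0≤1).
#9: not dominated (best duration).
#10: not dominated (best miles earned).
#11: not dominated.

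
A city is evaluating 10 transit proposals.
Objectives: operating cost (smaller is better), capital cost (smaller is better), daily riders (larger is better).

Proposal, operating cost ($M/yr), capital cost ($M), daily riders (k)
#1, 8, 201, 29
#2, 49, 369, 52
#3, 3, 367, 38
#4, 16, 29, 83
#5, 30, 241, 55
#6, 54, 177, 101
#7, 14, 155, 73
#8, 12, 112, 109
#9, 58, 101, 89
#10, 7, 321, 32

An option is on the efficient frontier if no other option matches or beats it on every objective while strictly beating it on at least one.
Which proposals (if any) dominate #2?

#4, #5, #7, #8

#4: operating cost 16≤49, capital cost 29≤369, daily riders 83≥52 — dominates #2.
#5: operating cost 30≤49, capital cost 241≤369, daily riders 55≥52 — dominates #2.
#7: operating cost 14≤49, capital cost 155≤369, daily riders 73≥52 — dominates #2.
#8: operating cost 12≤49, capital cost 112≤369, daily riders 109≥52 — dominates #2.
Others (#1, #3, #6, #9, #10) are each worse than #2 on at least one objective.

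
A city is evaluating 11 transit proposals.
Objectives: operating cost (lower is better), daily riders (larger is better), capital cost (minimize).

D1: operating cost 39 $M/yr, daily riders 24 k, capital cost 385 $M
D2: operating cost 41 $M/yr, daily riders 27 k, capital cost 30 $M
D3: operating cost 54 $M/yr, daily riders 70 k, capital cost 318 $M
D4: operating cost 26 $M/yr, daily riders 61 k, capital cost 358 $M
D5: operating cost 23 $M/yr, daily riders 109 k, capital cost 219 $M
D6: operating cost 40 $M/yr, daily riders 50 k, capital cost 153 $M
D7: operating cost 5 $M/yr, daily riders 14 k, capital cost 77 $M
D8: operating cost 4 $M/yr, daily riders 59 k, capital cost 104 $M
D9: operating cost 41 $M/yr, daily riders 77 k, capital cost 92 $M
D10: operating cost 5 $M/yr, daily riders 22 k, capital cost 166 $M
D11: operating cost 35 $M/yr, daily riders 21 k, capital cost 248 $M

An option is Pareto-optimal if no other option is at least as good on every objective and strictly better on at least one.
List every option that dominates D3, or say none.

D5, D9

D5: operating cost 23≤54, daily riders 109≥70, capital cost 219≤318 — dominates D3.
D9: operating cost 41≤54, daily riders 77≥70, capital cost 92≤318 — dominates D3.
Others (D1, D2, D4, D6, D7, D8, D10, D11) are each worse than D3 on at least one objective.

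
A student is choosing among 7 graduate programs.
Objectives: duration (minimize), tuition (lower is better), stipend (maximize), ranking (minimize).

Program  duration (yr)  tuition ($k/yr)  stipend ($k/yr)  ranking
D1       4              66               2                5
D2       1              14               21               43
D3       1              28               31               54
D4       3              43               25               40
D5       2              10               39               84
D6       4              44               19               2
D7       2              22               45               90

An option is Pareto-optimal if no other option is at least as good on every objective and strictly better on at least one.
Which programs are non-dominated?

D1: dominated by D6 (duration 4≤4, tuition 44≤66, stipend 19≥2, ranking 2≤5).
D2: not dominated.
D3: not dominated.
D4: not dominated.
D5: not dominated (best tuition).
D6: not dominated (best ranking).
D7: not dominated (best stipend).

D2, D3, D4, D5, D6, D7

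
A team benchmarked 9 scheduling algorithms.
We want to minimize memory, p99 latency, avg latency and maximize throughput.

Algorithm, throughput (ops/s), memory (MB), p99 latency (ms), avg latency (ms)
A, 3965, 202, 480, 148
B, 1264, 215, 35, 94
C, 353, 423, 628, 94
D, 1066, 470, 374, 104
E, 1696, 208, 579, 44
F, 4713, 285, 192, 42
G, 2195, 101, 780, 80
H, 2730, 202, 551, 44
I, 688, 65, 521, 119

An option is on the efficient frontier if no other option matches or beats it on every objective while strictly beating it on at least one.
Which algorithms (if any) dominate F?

A: worse on throughput (3965 vs 4713).
B: worse on throughput (1264 vs 4713).
C: worse on throughput (353 vs 4713).
D: worse on throughput (1066 vs 4713).
E: worse on throughput (1696 vs 4713).
G: worse on throughput (2195 vs 4713).
H: worse on throughput (2730 vs 4713).
I: worse on throughput (688 vs 4713).
No option dominates F.

none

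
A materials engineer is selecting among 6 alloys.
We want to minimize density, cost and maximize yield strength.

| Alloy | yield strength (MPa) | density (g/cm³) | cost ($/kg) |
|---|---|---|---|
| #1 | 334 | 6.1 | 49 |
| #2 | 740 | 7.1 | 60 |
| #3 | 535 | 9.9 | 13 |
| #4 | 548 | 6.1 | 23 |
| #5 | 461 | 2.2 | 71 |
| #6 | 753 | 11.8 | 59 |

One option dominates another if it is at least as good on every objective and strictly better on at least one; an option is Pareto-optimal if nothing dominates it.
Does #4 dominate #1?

Yes

#4 vs #1: yield strength 548≥334, density 6.1≤6.1, cost 23≤49 — #4 is at least as good on every objective with at least one strict improvement.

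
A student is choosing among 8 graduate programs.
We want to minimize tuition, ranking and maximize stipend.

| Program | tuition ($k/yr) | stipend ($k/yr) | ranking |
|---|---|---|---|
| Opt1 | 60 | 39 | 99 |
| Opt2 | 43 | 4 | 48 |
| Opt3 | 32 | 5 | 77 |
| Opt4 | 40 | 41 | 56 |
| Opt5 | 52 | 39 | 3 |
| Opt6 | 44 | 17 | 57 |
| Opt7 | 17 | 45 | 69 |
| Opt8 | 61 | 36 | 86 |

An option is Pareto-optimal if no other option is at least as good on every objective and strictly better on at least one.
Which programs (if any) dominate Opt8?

Opt4, Opt5, Opt7

Opt4: tuition 40≤61, stipend 41≥36, ranking 56≤86 — dominates Opt8.
Opt5: tuition 52≤61, stipend 39≥36, ranking 3≤86 — dominates Opt8.
Opt7: tuition 17≤61, stipend 45≥36, ranking 69≤86 — dominates Opt8.
Others (Opt1, Opt2, Opt3, Opt6) are each worse than Opt8 on at least one objective.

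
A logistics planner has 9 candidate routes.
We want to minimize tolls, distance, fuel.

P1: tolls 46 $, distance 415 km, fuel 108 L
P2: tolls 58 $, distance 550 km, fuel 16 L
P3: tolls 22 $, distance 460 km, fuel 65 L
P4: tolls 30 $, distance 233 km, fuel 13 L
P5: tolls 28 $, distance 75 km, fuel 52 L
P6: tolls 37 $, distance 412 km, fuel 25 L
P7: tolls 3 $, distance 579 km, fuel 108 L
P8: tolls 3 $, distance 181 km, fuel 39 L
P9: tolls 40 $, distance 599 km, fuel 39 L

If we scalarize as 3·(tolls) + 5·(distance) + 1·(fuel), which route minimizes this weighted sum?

P1: 3·46 + 5·415 + 1·108 = 2321
P2: 3·58 + 5·550 + 1·16 = 2940
P3: 3·22 + 5·460 + 1·65 = 2431
P4: 3·30 + 5·233 + 1·13 = 1268
P5: 3·28 + 5·75 + 1·52 = 511
P6: 3·37 + 5·412 + 1·25 = 2196
P7: 3·3 + 5·579 + 1·108 = 3012
P8: 3·3 + 5·181 + 1·39 = 953
P9: 3·40 + 5·599 + 1·39 = 3154
Lowest: P5 at 511.

P5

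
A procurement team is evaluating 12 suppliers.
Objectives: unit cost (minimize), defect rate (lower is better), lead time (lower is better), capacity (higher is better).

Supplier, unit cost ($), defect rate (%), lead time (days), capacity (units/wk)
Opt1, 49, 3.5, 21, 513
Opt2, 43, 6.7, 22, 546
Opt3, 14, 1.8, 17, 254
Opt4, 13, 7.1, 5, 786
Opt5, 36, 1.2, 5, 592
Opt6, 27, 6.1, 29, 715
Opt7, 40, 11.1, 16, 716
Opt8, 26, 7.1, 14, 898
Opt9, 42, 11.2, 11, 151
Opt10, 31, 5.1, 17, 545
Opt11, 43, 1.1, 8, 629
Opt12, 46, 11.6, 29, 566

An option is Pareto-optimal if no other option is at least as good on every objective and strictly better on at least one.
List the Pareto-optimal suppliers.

Opt3, Opt4, Opt5, Opt6, Opt8, Opt10, Opt11

Opt1: dominated by Opt5 (unit cost 36≤49, defect rate 1.2≤3.5, lead time 5≤21, capacity 592≥513).
Opt2: dominated by Opt5 (unit cost 36≤43, defect rate 1.2≤6.7, lead time 5≤22, capacity 592≥546).
Opt3: not dominated.
Opt4: not dominated (best unit cost).
Opt5: not dominated.
Opt6: not dominated.
Opt7: dominated by Opt4 (unit cost 13≤40, defect rate 7.1≤11.1, lead time 5≤16, capacity 786≥716).
Opt8: not dominated (best capacity).
Opt9: dominated by Opt4 (unit cost 13≤42, defect rate 7.1≤11.2, lead time 5≤11, capacity 786≥151).
Opt10: not dominated.
Opt11: not dominated (best defect rate).
Opt12: dominated by Opt4 (unit cost 13≤46, defect rate 7.1≤11.6, lead time 5≤29, capacity 786≥566).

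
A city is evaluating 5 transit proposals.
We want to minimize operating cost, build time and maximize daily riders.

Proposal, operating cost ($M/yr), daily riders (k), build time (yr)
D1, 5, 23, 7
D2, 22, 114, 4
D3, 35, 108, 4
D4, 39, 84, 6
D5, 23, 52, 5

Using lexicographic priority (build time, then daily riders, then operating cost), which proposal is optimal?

D2

First minimize build time: best is 4, kept {D2, D3}.
Then maximize daily riders: best is 114, kept {D2}.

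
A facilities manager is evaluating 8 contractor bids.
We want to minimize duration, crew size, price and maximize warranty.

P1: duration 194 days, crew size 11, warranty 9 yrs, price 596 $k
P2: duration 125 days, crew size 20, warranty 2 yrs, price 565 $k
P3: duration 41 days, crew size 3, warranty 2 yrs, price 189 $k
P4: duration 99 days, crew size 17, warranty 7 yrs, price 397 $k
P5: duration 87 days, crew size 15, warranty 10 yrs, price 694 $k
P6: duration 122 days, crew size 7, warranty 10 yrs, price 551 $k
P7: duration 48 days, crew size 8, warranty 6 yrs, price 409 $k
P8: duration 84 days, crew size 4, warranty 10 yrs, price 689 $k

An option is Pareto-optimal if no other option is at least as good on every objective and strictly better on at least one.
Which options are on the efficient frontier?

P3, P4, P6, P7, P8

P1: dominated by P6 (duration 122≤194, crew size 7≤11, warranty 10≥9, price 551≤596).
P2: dominated by P3 (duration 41≤125, crew size 3≤20, warranty 2≥2, price 189≤565).
P3: not dominated (best duration).
P4: not dominated.
P5: dominated by P8 (duration 84≤87, crew size 4≤15, warranty 10≥10, price 689≤694).
P6: not dominated.
P7: not dominated.
P8: not dominated.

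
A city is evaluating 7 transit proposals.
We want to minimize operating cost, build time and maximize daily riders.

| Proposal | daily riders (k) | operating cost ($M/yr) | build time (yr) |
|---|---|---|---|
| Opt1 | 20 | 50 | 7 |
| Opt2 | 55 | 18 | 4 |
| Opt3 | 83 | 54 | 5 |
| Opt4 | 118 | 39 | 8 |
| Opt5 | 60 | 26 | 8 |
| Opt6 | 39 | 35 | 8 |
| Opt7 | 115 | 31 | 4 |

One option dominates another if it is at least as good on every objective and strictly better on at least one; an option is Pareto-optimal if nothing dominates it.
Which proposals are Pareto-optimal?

Opt1: dominated by Opt2 (daily riders 55≥20, operating cost 18≤50, build time 4≤7).
Opt2: not dominated (best operating cost).
Opt3: dominated by Opt7 (daily riders 115≥83, operating cost 31≤54, build time 4≤5).
Opt4: not dominated (best daily riders).
Opt5: not dominated.
Opt6: dominated by Opt2 (daily riders 55≥39, operating cost 18≤35, build time 4≤8).
Opt7: not dominated.

Opt2, Opt4, Opt5, Opt7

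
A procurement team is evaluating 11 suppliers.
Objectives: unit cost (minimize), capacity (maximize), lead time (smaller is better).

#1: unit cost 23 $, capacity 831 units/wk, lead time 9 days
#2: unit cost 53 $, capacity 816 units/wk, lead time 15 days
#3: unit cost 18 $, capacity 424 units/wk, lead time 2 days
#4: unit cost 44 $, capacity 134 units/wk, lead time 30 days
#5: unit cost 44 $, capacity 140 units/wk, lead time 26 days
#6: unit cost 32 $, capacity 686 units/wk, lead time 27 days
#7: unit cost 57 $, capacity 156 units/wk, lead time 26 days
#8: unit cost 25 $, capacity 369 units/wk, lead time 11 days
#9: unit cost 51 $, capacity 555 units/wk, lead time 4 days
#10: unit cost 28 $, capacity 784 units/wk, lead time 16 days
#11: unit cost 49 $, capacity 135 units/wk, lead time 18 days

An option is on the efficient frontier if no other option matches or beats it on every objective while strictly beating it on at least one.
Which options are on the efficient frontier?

#1: not dominated (best capacity).
#2: dominated by #1 (unit cost 23≤53, capacity 831≥816, lead time 9≤15).
#3: not dominated (best unit cost).
#4: dominated by #1 (unit cost 23≤44, capacity 831≥134, lead time 9≤30).
#5: dominated by #1 (unit cost 23≤44, capacity 831≥140, lead time 9≤26).
#6: dominated by #1 (unit cost 23≤32, capacity 831≥686, lead time 9≤27).
#7: dominated by #1 (unit cost 23≤57, capacity 831≥156, lead time 9≤26).
#8: dominated by #1 (unit cost 23≤25, capacity 831≥369, lead time 9≤11).
#9: not dominated.
#10: dominated by #1 (unit cost 23≤28, capacity 831≥784, lead time 9≤16).
#11: dominated by #1 (unit cost 23≤49, capacity 831≥135, lead time 9≤18).

#1, #3, #9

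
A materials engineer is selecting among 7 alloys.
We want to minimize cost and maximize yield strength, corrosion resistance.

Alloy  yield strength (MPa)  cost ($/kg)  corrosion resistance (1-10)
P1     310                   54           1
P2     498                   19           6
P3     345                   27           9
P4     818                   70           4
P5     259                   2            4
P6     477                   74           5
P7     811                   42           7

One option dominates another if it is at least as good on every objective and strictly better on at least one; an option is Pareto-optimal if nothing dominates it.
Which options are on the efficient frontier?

P1: dominated by P2 (yield strength 498≥310, cost 19≤54, corrosion resistance 6≥1).
P2: not dominated.
P3: not dominated (best corrosion resistance).
P4: not dominated (best yield strength).
P5: not dominated (best cost).
P6: dominated by P2 (yield strength 498≥477, cost 19≤74, corrosion resistance 6≥5).
P7: not dominated.

P2, P3, P4, P5, P7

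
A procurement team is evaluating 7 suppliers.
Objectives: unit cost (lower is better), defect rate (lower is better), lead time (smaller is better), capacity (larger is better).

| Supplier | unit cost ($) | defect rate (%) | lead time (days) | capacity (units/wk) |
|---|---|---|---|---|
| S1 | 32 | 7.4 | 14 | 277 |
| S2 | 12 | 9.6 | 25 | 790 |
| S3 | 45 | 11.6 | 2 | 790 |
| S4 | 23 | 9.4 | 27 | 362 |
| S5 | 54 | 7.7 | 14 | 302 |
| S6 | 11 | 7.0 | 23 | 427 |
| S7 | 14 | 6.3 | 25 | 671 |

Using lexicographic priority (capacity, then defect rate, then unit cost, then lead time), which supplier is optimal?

S2

First maximize capacity: best is 790, kept {S2, S3}.
Then minimize defect rate: best is 9.6, kept {S2}.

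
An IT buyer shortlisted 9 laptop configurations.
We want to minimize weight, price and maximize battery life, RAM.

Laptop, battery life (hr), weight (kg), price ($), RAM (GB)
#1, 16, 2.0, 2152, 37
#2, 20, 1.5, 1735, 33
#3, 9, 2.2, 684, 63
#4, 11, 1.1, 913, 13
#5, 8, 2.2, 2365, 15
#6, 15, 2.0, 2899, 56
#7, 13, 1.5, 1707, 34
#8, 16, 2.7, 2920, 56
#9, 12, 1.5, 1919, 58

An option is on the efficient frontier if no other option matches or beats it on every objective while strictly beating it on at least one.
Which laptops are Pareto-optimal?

#1, #2, #3, #4, #6, #7, #8, #9

#1: not dominated.
#2: not dominated (best battery life).
#3: not dominated (best price).
#4: not dominated (best weight).
#5: dominated by #1 (battery life 16≥8, weight 2.0≤2.2, price 2152≤2365, RAM 37≥15).
#6: not dominated.
#7: not dominated.
#8: not dominated.
#9: not dominated.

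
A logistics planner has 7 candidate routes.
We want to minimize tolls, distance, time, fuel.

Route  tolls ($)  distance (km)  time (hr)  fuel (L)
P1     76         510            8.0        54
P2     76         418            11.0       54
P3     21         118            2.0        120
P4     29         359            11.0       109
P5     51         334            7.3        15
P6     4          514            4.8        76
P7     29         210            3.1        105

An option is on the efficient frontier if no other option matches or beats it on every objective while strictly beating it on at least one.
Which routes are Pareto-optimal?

P3, P5, P6, P7

P1: dominated by P5 (tolls 51≤76, distance 334≤510, time 7.3≤8.0, fuel 15≤54).
P2: dominated by P5 (tolls 51≤76, distance 334≤418, time 7.3≤11.0, fuel 15≤54).
P3: not dominated (best distance).
P4: dominated by P7 (tolls 29≤29, distance 210≤359, time 3.1≤11.0, fuel 105≤109).
P5: not dominated (best fuel).
P6: not dominated (best tolls).
P7: not dominated.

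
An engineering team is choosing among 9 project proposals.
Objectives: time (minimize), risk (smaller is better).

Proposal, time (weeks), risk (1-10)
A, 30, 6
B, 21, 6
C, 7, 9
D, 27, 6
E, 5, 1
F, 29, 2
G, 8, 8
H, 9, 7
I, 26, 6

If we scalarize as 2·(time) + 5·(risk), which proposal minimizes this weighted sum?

E

A: 2·30 + 5·6 = 90
B: 2·21 + 5·6 = 72
C: 2·7 + 5·9 = 59
D: 2·27 + 5·6 = 84
E: 2·5 + 5·1 = 15
F: 2·29 + 5·2 = 68
G: 2·8 + 5·8 = 56
H: 2·9 + 5·7 = 53
I: 2·26 + 5·6 = 82
Lowest: E at 15.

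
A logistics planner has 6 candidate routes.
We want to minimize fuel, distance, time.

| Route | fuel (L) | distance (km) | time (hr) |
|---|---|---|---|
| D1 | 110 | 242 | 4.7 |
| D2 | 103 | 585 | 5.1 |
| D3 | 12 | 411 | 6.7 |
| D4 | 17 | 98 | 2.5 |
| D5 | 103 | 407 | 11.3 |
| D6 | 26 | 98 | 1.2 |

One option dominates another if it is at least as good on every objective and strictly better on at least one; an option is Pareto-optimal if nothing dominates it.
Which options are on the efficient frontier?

D1: dominated by D4 (fuel 17≤110, distance 98≤242, time 2.5≤4.7).
D2: dominated by D4 (fuel 17≤103, distance 98≤585, time 2.5≤5.1).
D3: not dominated (best fuel).
D4: not dominated.
D5: dominated by D4 (fuel 17≤103, distance 98≤407, time 2.5≤11.3).
D6: not dominated (best time).

D3, D4, D6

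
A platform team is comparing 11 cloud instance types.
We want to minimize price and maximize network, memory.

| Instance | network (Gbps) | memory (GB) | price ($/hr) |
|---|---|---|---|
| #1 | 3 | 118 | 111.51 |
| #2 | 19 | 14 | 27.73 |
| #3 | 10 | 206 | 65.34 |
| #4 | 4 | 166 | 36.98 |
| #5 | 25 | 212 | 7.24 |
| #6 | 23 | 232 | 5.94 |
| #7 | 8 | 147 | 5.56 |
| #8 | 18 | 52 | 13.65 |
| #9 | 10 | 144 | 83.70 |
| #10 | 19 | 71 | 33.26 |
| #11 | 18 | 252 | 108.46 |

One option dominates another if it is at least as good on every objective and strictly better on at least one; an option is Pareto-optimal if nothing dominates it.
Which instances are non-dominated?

#1: dominated by #3 (network 10≥3, memory 206≥118, price 65.34≤111.51).
#2: dominated by #5 (network 25≥19, memory 212≥14, price 7.24≤27.73).
#3: dominated by #5 (network 25≥10, memory 212≥206, price 7.24≤65.34).
#4: dominated by #5 (network 25≥4, memory 212≥166, price 7.24≤36.98).
#5: not dominated (best network).
#6: not dominated.
#7: not dominated (best price).
#8: dominated by #5 (network 25≥18, memory 212≥52, price 7.24≤13.65).
#9: dominated by #3 (network 10≥10, memory 206≥144, price 65.34≤83.70).
#10: dominated by #5 (network 25≥19, memory 212≥71, price 7.24≤33.26).
#11: not dominated (best memory).

#5, #6, #7, #11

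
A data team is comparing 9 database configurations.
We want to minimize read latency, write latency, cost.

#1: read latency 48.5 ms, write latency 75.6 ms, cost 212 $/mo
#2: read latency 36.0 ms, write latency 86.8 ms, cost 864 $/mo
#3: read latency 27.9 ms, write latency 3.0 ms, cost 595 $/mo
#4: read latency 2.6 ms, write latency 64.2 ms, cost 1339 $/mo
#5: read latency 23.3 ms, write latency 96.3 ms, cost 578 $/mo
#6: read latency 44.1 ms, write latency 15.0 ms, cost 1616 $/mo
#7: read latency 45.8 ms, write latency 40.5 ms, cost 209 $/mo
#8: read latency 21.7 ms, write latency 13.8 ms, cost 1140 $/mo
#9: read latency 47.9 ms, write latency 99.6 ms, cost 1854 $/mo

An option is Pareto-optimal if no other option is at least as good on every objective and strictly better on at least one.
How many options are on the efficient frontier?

5

#1: dominated by #7 (read latency 45.8≤48.5, write latency 40.5≤75.6, cost 209≤212).
#2: dominated by #3 (read latency 27.9≤36.0, write latency 3.0≤86.8, cost 595≤864).
#3: not dominated (best write latency).
#4: not dominated (best read latency).
#5: not dominated.
#6: dominated by #3 (read latency 27.9≤44.1, write latency 3.0≤15.0, cost 595≤1616).
#7: not dominated (best cost).
#8: not dominated.
#9: dominated by #2 (read latency 36.0≤47.9, write latency 86.8≤99.6, cost 864≤1854).
Pareto-optimal: #3, #4, #5, #7, #8 → 5.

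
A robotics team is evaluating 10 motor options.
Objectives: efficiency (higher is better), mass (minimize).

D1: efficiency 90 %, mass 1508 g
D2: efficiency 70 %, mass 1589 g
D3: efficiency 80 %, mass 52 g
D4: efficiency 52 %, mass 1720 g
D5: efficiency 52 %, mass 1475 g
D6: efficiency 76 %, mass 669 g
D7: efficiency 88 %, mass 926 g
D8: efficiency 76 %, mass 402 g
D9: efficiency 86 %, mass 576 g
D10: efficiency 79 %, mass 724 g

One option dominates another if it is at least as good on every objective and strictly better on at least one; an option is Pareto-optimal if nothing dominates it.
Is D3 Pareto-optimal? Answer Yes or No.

Yes

D1: worse on mass (1508 vs 52).
D2: worse on efficiency (70 vs 80).
D4: worse on efficiency (52 vs 80).
D5: worse on efficiency (52 vs 80).
D6: worse on efficiency (76 vs 80).
D7: worse on mass (926 vs 52).
D8: worse on efficiency (76 vs 80).
D9: worse on mass (576 vs 52).
D10: worse on efficiency (79 vs 80).
No option is at least as good as D3 on every objective and strictly better on one.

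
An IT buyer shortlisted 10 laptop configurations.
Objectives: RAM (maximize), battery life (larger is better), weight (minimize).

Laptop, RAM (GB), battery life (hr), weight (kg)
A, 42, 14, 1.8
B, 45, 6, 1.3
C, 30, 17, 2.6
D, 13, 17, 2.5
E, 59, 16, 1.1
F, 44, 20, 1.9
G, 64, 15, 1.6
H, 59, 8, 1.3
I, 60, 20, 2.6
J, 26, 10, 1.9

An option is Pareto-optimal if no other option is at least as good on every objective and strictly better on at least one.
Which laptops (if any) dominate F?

A: worse on RAM (42 vs 44).
B: worse on battery life (6 vs 20).
C: worse on RAM (30 vs 44).
D: worse on RAM (13 vs 44).
E: worse on battery life (16 vs 20).
G: worse on battery life (15 vs 20).
H: worse on battery life (8 vs 20).
I: worse on weight (2.6 vs 1.9).
J: worse on RAM (26 vs 44).
No option dominates F.

none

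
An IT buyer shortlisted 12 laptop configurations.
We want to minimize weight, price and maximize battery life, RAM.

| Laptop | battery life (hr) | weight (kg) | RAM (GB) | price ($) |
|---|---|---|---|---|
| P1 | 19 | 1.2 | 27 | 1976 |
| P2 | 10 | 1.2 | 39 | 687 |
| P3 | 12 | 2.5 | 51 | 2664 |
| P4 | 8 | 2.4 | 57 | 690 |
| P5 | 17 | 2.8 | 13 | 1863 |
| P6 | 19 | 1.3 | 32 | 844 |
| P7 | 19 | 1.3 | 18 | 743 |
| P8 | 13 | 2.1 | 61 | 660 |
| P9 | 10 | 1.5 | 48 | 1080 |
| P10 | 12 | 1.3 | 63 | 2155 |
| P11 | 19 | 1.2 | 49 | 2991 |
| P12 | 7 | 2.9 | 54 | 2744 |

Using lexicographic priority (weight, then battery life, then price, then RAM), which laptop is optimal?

First minimize weight: best is 1.2, kept {P1, P2, P11}.
Then maximize battery life: best is 19, kept {P1, P11}.
Then minimize price: best is 1976, kept {P1}.

P1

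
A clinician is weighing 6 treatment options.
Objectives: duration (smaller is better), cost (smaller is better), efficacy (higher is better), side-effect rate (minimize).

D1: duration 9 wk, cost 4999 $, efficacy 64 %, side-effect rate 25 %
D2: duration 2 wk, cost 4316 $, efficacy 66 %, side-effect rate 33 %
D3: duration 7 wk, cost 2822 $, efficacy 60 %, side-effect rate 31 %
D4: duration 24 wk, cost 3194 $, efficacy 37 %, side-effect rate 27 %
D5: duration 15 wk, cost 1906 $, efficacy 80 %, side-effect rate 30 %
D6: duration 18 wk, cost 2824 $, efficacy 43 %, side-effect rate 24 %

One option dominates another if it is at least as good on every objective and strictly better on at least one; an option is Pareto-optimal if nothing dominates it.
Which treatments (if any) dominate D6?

D1: worse on cost (4999 vs 2824).
D2: worse on cost (4316 vs 2824).
D3: worse on side-effect rate (31 vs 24).
D4: worse on duration (24 vs 18).
D5: worse on side-effect rate (30 vs 24).
No option dominates D6.

none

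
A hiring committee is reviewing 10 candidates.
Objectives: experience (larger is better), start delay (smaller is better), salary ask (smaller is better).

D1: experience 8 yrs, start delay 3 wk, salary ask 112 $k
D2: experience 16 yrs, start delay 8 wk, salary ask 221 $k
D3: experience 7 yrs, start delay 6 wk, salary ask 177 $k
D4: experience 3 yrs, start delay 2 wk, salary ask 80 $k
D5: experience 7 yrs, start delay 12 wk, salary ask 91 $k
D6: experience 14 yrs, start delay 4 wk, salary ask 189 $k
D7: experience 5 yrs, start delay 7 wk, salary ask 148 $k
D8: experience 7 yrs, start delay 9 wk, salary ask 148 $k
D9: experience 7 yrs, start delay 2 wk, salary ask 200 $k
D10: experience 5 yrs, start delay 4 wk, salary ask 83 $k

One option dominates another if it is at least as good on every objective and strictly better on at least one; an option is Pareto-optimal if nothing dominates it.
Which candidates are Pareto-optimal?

D1, D2, D4, D5, D6, D9, D10

D1: not dominated.
D2: not dominated (best experience).
D3: dominated by D1 (experience 8≥7, start delay 3≤6, salary ask 112≤177).
D4: not dominated (best salary ask).
D5: not dominated.
D6: not dominated.
D7: dominated by D1 (experience 8≥5, start delay 3≤7, salary ask 112≤148).
D8: dominated by D1 (experience 8≥7, start delay 3≤9, salary ask 112≤148).
D9: not dominated.
D10: not dominated.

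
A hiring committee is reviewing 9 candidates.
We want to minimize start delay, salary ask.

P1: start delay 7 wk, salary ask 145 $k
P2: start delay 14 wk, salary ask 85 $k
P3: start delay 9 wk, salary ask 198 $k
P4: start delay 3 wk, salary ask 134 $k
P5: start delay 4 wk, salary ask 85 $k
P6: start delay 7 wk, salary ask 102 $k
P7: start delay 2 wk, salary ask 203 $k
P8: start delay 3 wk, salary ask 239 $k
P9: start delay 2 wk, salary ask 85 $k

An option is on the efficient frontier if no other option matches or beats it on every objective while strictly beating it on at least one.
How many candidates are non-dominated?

P1: dominated by P4 (start delay 3≤7, salary ask 134≤145).
P2: dominated by P5 (start delay 4≤14, salary ask 85≤85).
P3: dominated by P1 (start delay 7≤9, salary ask 145≤198).
P4: dominated by P9 (start delay 2≤3, salary ask 85≤134).
P5: dominated by P9 (start delay 2≤4, salary ask 85≤85).
P6: dominated by P5 (start delay 4≤7, salary ask 85≤102).
P7: dominated by P9 (start delay 2≤2, salary ask 85≤203).
P8: dominated by P4 (start delay 3≤3, salary ask 134≤239).
P9: not dominated.
Pareto-optimal: P9 → 1.

1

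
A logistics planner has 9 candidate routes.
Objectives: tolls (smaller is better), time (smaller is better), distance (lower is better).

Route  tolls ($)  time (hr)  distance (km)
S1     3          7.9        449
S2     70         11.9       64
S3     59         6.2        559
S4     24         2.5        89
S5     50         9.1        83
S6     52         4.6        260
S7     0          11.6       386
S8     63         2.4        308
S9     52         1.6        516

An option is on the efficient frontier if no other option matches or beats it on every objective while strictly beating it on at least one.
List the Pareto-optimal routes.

S1: not dominated.
S2: not dominated (best distance).
S3: dominated by S4 (tolls 24≤59, time 2.5≤6.2, distance 89≤559).
S4: not dominated.
S5: not dominated.
S6: dominated by S4 (tolls 24≤52, time 2.5≤4.6, distance 89≤260).
S7: not dominated (best tolls).
S8: not dominated.
S9: not dominated (best time).

S1, S2, S4, S5, S7, S8, S9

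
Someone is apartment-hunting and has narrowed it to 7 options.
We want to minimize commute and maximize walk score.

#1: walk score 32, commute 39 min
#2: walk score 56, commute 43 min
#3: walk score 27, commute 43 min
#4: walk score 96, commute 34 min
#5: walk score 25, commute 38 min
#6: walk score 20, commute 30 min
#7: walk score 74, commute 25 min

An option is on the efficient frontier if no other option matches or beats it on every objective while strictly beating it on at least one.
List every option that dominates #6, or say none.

#7

#7: walk score 74≥20, commute 25≤30 — dominates #6.
Others (#1, #2, #3, #4, #5) are each worse than #6 on at least one objective.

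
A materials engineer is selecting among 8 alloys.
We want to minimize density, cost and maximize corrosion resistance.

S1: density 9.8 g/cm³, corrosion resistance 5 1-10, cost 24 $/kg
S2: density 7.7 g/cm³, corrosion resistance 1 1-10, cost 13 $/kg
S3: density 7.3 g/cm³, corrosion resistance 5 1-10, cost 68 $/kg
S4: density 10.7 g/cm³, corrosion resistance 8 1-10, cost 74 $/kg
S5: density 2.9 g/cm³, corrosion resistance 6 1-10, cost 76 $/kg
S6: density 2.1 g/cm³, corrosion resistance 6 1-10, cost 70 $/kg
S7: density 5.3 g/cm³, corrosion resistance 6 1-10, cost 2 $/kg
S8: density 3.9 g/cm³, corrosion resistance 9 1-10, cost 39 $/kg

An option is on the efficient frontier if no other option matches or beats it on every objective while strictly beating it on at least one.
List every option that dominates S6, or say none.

S1: worse on density (9.8 vs 2.1).
S2: worse on density (7.7 vs 2.1).
S3: worse on density (7.3 vs 2.1).
S4: worse on density (10.7 vs 2.1).
S5: worse on density (2.9 vs 2.1).
S7: worse on density (5.3 vs 2.1).
S8: worse on density (3.9 vs 2.1).
No option dominates S6.

none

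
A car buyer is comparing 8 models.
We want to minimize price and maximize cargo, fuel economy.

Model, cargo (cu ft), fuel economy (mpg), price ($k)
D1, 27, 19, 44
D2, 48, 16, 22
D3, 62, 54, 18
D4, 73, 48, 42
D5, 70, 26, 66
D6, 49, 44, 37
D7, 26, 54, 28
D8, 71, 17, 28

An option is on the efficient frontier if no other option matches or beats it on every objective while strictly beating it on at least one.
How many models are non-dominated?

D1: dominated by D3 (cargo 62≥27, fuel economy 54≥19, price 18≤44).
D2: dominated by D3 (cargo 62≥48, fuel economy 54≥16, price 18≤22).
D3: not dominated (best price).
D4: not dominated (best cargo).
D5: dominated by D4 (cargo 73≥70, fuel economy 48≥26, price 42≤66).
D6: dominated by D3 (cargo 62≥49, fuel economy 54≥44, price 18≤37).
D7: dominated by D3 (cargo 62≥26, fuel economy 54≥54, price 18≤28).
D8: not dominated.
Pareto-optimal: D3, D4, D8 → 3.

3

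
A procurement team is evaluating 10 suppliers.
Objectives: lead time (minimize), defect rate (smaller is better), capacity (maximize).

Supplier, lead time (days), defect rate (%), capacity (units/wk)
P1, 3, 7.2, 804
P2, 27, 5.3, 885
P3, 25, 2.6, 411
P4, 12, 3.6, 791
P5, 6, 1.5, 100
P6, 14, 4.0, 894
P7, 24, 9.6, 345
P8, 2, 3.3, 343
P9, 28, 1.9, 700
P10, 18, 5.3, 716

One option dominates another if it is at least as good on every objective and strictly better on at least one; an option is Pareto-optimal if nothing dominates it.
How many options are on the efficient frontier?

P1: not dominated.
P2: dominated by P6 (lead time 14≤27, defect rate 4.0≤5.3, capacity 894≥885).
P3: not dominated.
P4: not dominated.
P5: not dominated (best defect rate).
P6: not dominated (best capacity).
P7: dominated by P1 (lead time 3≤24, defect rate 7.2≤9.6, capacity 804≥345).
P8: not dominated (best lead time).
P9: not dominated.
P10: dominated by P4 (lead time 12≤18, defect rate 3.6≤5.3, capacity 791≥716).
Pareto-optimal: P1, P3, P4, P5, P6, P8, P9 → 7.

7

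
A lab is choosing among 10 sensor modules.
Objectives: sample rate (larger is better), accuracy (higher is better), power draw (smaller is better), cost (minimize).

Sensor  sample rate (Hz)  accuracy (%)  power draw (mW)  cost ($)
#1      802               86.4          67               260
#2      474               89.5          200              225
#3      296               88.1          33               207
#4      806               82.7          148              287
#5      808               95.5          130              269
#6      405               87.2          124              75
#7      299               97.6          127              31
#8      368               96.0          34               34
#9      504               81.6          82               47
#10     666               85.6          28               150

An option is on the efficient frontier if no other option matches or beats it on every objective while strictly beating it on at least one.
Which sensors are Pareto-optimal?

#1: not dominated.
#2: not dominated.
#3: not dominated.
#4: dominated by #5 (sample rate 808≥806, accuracy 95.5≥82.7, power draw 130≤148, cost 269≤287).
#5: not dominated (best sample rate).
#6: not dominated.
#7: not dominated (best accuracy).
#8: not dominated.
#9: not dominated.
#10: not dominated (best power draw).

#1, #2, #3, #5, #6, #7, #8, #9, #10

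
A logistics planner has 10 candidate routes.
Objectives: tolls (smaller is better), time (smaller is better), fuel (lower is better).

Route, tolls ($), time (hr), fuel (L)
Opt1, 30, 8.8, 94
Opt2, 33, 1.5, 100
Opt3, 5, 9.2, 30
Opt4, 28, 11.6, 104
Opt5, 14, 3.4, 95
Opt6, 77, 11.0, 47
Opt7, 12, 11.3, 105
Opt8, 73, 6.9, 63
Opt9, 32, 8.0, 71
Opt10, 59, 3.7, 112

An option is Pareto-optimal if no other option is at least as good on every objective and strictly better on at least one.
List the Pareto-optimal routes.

Opt1, Opt2, Opt3, Opt5, Opt8, Opt9

Opt1: not dominated.
Opt2: not dominated (best time).
Opt3: not dominated (best tolls).
Opt4: dominated by Opt3 (tolls 5≤28, time 9.2≤11.6, fuel 30≤104).
Opt5: not dominated.
Opt6: dominated by Opt3 (tolls 5≤77, time 9.2≤11.0, fuel 30≤47).
Opt7: dominated by Opt3 (tolls 5≤12, time 9.2≤11.3, fuel 30≤105).
Opt8: not dominated.
Opt9: not dominated.
Opt10: dominated by Opt2 (tolls 33≤59, time 1.5≤3.7, fuel 100≤112).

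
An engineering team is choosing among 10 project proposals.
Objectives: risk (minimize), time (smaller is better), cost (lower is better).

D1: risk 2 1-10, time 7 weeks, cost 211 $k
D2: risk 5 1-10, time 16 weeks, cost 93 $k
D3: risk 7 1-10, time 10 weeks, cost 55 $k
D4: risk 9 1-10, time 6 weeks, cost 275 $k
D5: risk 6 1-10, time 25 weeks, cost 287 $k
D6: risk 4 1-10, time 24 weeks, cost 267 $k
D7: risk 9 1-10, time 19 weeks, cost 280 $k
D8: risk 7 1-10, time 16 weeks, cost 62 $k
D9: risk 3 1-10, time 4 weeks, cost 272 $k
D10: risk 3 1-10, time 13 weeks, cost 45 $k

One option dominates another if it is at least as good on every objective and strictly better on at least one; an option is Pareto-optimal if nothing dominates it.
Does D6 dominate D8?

No

D6 vs D8: D6 is worse on time (24 vs 16), so it does not dominate D8.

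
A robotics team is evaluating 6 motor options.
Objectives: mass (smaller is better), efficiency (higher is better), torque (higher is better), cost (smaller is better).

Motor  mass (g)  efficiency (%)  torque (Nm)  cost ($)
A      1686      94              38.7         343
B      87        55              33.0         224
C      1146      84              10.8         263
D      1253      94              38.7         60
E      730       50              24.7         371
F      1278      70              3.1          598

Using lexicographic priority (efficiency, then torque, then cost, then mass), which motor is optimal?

D

First maximize efficiency: best is 94, kept {A, D}.
Then maximize torque: best is 38.7, kept {A, D}.
Then minimize cost: best is 60, kept {D}.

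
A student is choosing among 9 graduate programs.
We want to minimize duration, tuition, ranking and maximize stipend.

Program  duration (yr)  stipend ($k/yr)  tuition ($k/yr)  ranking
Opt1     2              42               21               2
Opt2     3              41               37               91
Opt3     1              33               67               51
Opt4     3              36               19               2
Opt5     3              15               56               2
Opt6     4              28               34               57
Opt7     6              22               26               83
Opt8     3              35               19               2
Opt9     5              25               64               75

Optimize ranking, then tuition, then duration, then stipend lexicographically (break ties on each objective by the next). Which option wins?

Opt4

First minimize ranking: best is 2, kept {Opt1, Opt4, Opt5, Opt8}.
Then minimize tuition: best is 19, kept {Opt4, Opt8}.
Then minimize duration: best is 3, kept {Opt4, Opt8}.
Then maximize stipend: best is 36, kept {Opt4}.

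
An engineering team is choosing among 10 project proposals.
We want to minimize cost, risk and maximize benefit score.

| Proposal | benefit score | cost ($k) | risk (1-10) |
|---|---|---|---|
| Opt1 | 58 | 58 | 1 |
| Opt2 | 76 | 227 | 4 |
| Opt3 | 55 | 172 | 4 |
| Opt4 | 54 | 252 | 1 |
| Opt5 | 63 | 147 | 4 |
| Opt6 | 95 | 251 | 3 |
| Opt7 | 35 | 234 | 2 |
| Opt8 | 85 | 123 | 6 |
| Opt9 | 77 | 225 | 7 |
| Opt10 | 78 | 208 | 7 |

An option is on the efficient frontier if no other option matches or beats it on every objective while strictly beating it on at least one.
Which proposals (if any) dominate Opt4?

Opt1: benefit score 58≥54, cost 58≤252, risk 1≤1 — dominates Opt4.
Others (Opt2, Opt3, Opt5, Opt6, Opt7, Opt8, Opt9, Opt10) are each worse than Opt4 on at least one objective.

Opt1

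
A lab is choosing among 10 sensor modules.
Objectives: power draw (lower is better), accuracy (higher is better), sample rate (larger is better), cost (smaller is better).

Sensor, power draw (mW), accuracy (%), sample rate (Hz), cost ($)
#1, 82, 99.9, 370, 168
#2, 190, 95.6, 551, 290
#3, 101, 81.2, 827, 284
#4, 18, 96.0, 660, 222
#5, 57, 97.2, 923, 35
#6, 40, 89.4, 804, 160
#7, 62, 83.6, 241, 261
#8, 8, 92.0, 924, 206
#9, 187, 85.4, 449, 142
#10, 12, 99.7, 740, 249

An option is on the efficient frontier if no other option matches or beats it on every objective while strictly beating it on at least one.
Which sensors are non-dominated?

#1, #4, #5, #6, #8, #10

#1: not dominated (best accuracy).
#2: dominated by #4 (power draw 18≤190, accuracy 96.0≥95.6, sample rate 660≥551, cost 222≤290).
#3: dominated by #5 (power draw 57≤101, accuracy 97.2≥81.2, sample rate 923≥827, cost 35≤284).
#4: not dominated.
#5: not dominated (best cost).
#6: not dominated.
#7: dominated by #4 (power draw 18≤62, accuracy 96.0≥83.6, sample rate 660≥241, cost 222≤261).
#8: not dominated (best power draw).
#9: dominated by #5 (power draw 57≤187, accuracy 97.2≥85.4, sample rate 923≥449, cost 35≤142).
#10: not dominated.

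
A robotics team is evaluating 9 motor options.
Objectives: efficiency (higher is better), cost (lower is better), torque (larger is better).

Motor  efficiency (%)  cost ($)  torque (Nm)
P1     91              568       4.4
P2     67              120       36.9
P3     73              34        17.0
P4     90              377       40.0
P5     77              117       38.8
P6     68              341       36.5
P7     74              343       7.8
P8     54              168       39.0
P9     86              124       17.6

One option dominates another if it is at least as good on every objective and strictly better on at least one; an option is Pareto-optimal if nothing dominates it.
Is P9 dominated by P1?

No

P1 vs P9: P1 is worse on cost (568 vs 124), so it does not dominate P9.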